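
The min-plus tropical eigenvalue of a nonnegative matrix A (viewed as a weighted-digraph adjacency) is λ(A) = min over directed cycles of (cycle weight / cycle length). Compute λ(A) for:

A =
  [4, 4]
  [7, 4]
λ(A) = 4

Enumerate directed cycles and compute their means (weight / length). Sample:
  cycle 0 → 0: weight = 4, length = 1, mean = 4/1 ≈ 4.000
  cycle 1 → 1: weight = 4, length = 1, mean = 4/1 ≈ 4.000
  cycle 0 → 1 → 0: weight = 11, length = 2, mean = 11/2 ≈ 5.500
  cycle 1 → 0 → 1: weight = 11, length = 2, mean = 11/2 ≈ 5.500
Minimum mean = 4.000, attained e.g. along the cycle 0 → 0 with weight 4 and length 1. So λ(A) = 4/1 = 4.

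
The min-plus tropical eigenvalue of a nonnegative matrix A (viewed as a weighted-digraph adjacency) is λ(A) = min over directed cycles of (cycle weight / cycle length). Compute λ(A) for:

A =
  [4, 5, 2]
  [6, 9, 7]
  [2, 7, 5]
λ(A) = 2

Enumerate directed cycles and compute their means (weight / length). Sample:
  cycle 0 → 0: weight = 4, length = 1, mean = 4/1 ≈ 4.000
  cycle 1 → 1: weight = 9, length = 1, mean = 9/1 ≈ 9.000
  cycle 2 → 2: weight = 5, length = 1, mean = 5/1 ≈ 5.000
  cycle 0 → 1 → 0: weight = 11, length = 2, mean = 11/2 ≈ 5.500
  cycle 0 → 2 → 0: weight = 4, length = 2, mean = 4/2 ≈ 2.000
  cycle 1 → 0 → 1: weight = 11, length = 2, mean = 11/2 ≈ 5.500
Minimum mean = 2.000, attained e.g. along the cycle 0 → 2 → 0 with weight 4 and length 2. So λ(A) = 4/2 = 2.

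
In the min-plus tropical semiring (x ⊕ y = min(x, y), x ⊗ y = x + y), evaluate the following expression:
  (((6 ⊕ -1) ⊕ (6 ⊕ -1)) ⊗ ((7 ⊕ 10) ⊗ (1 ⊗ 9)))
(((6 ⊕ -1) ⊕ (6 ⊕ -1)) ⊗ ((7 ⊕ 10) ⊗ (1 ⊗ 9))) = 16

Expand innermost to outermost. Recall ⊕ takes the minimum of its arguments and ⊗ takes their sum. Working out the expression (((6 ⊕ -1) ⊕ (6 ⊕ -1)) ⊗ ((7 ⊕ 10) ⊗ (1 ⊗ 9))) gives 16.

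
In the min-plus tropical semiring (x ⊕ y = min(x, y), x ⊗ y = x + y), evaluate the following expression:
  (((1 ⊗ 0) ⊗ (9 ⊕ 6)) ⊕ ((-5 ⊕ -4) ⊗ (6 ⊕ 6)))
(((1 ⊗ 0) ⊗ (9 ⊕ 6)) ⊕ ((-5 ⊕ -4) ⊗ (6 ⊕ 6))) = 1

Expand innermost to outermost. Recall ⊕ takes the minimum of its arguments and ⊗ takes their sum. Working out the expression (((1 ⊗ 0) ⊗ (9 ⊕ 6)) ⊕ ((-5 ⊕ -4) ⊗ (6 ⊕ 6))) gives 1.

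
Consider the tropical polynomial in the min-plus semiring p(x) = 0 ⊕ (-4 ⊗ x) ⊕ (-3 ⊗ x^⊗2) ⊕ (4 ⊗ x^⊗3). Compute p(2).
p(2) = -2

A tropical monomial a ⊗ x^⊗i evaluates to a + i · x. Evaluating each term at x = 2:
  Term 0 contributes 0 + 0 · 2 = 0
  Term 1 contributes -4 + 1 · 2 = -2
  Term 2 contributes -3 + 2 · 2 = 1
  Term 3 contributes 4 + 3 · 2 = 10
p(2) = ⊕ of these = min[0, -2, 1, 10] = -2.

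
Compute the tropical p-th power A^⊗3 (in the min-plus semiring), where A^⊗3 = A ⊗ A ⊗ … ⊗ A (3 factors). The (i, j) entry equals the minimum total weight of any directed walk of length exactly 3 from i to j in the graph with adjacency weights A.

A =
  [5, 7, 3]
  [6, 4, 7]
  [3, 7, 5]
A^⊗3 =
  [11, 13, 9]
  [12, 12, 13]
  [9, 13, 11]

Each entry (A^⊗3)_ij equals the minimum over all length-3 walks i = v_0 → v_1 → … → v_3 = j of Σ_t A[v_t][v_{t+1}]. For example, for (i, j) = (0, 2) we minimise over 9 possible intermediate vertex sequences; the minimum is 9, attained along the walk 0 → 2 → 0 → 2.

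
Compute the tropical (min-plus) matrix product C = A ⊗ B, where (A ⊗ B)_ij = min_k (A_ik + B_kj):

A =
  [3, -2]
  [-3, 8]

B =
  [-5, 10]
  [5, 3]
A ⊗ B =
  [-2, 1]
  [-8, 7]

Apply the min-plus product entry-by-entry:
  C[0][0] = min over k of (A[0][0] + B[0][0] = 3 + -5 = -2, A[0][1] + B[1][0] = -2 + 5 = 3) = -2 (attained at k = 0)
  C[0][1] = min over k of (A[0][0] + B[0][1] = 3 + 10 = 13, A[0][1] + B[1][1] = -2 + 3 = 1) = 1 (attained at k = 1)
  C[1][0] = min over k of (A[1][0] + B[0][0] = -3 + -5 = -8, A[1][1] + B[1][0] = 8 + 5 = 13) = -8 (attained at k = 0)
  C[1][1] = min over k of (A[1][0] + B[0][1] = -3 + 10 = 7, A[1][1] + B[1][1] = 8 + 3 = 11) = 7 (attained at k = 0)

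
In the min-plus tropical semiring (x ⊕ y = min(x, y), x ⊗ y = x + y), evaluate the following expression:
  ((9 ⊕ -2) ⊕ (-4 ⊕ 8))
((9 ⊕ -2) ⊕ (-4 ⊕ 8)) = -4

Expand innermost to outermost. Recall ⊕ takes the minimum of its arguments and ⊗ takes their sum. Working out the expression ((9 ⊕ -2) ⊕ (-4 ⊕ 8)) gives -4.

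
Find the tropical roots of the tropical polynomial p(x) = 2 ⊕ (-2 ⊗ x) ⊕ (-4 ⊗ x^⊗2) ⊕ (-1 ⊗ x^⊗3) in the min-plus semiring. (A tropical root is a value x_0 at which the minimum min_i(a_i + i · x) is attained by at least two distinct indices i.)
Roots: {-3, 2, 4}

Each tropical root is a break point of the lower envelope of the lines y = a_i + i · x (there are 4 lines, with slopes 0, 1, ..., 3). Only the lines that attain the minimum somewhere contribute to roots; other lines are dominated. Here the surviving (envelope) indices are i = 3, i = 2, i = 1, i = 0.
Intersections between consecutive envelope lines give the roots: for adjacent envelope indices i < j the intersection is x = (a_i − a_j) / (j − i). Reading off the sorted break points: {-3, 2, 4}.
Verification: at each break x_0, at least two indices attain the minimum of min_i(a_i + i · x_0).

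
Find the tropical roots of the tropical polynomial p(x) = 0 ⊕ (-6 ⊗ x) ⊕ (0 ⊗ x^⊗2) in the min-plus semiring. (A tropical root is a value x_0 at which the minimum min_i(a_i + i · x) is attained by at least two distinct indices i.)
Roots: {-6, 6}

Each tropical root is a break point of the lower envelope of the lines y = a_i + i · x (there are 3 lines, with slopes 0, 1, ..., 2). Only the lines that attain the minimum somewhere contribute to roots; other lines are dominated. Here the surviving (envelope) indices are i = 2, i = 1, i = 0.
Intersections between consecutive envelope lines give the roots: for adjacent envelope indices i < j the intersection is x = (a_i − a_j) / (j − i). Reading off the sorted break points: {-6, 6}.
Verification: at each break x_0, at least two indices attain the minimum of min_i(a_i + i · x_0).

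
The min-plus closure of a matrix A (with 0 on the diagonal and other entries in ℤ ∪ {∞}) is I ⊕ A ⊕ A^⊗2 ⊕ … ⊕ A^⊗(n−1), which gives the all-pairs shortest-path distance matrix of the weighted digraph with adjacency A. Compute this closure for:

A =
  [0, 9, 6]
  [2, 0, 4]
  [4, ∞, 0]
Closure =
  [0, 9, 6]
  [2, 0, 4]
  [4, 13, 0]

This is the Floyd-Warshall all-pairs shortest-path computation. For each intermediate vertex k = 0, 1, …, 2, update dist[i][j] ← min(dist[i][j], dist[i][k] + dist[k][j]). The final matrix gives, for each (i, j), the minimum total weight of any directed path from i to j (possibly empty when i = j).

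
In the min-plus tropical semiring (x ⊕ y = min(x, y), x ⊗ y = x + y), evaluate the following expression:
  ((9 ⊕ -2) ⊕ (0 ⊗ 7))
((9 ⊕ -2) ⊕ (0 ⊗ 7)) = -2

Expand innermost to outermost. Recall ⊕ takes the minimum of its arguments and ⊗ takes their sum. Working out the expression ((9 ⊕ -2) ⊕ (0 ⊗ 7)) gives -2.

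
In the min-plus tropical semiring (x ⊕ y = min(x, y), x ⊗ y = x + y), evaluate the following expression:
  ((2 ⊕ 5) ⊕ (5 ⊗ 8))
((2 ⊕ 5) ⊕ (5 ⊗ 8)) = 2

Expand innermost to outermost. Recall ⊕ takes the minimum of its arguments and ⊗ takes their sum. Working out the expression ((2 ⊕ 5) ⊕ (5 ⊗ 8)) gives 2.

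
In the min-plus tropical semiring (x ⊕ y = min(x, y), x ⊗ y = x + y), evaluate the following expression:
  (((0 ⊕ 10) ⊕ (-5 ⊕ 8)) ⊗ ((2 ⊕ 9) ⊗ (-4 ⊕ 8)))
(((0 ⊕ 10) ⊕ (-5 ⊕ 8)) ⊗ ((2 ⊕ 9) ⊗ (-4 ⊕ 8))) = -7

Expand innermost to outermost. Recall ⊕ takes the minimum of its arguments and ⊗ takes their sum. Working out the expression (((0 ⊕ 10) ⊕ (-5 ⊕ 8)) ⊗ ((2 ⊕ 9) ⊗ (-4 ⊕ 8))) gives -7.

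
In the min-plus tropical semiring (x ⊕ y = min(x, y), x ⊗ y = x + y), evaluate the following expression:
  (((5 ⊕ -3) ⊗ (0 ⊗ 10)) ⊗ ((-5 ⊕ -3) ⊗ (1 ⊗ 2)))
(((5 ⊕ -3) ⊗ (0 ⊗ 10)) ⊗ ((-5 ⊕ -3) ⊗ (1 ⊗ 2))) = 5

Expand innermost to outermost. Recall ⊕ takes the minimum of its arguments and ⊗ takes their sum. Working out the expression (((5 ⊕ -3) ⊗ (0 ⊗ 10)) ⊗ ((-5 ⊕ -3) ⊗ (1 ⊗ 2))) gives 5.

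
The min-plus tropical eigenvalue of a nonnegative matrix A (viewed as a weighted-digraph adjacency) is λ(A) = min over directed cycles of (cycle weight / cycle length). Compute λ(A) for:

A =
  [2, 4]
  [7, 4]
λ(A) = 2

Enumerate directed cycles and compute their means (weight / length). Sample:
  cycle 0 → 0: weight = 2, length = 1, mean = 2/1 ≈ 2.000
  cycle 1 → 1: weight = 4, length = 1, mean = 4/1 ≈ 4.000
  cycle 0 → 1 → 0: weight = 11, length = 2, mean = 11/2 ≈ 5.500
  cycle 1 → 0 → 1: weight = 11, length = 2, mean = 11/2 ≈ 5.500
Minimum mean = 2.000, attained e.g. along the cycle 0 → 0 with weight 2 and length 1. So λ(A) = 2/1 = 2.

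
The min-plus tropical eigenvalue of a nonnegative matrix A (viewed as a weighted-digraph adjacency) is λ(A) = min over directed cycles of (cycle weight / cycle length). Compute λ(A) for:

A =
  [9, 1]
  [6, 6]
λ(A) = 7/2

Enumerate directed cycles and compute their means (weight / length). Sample:
  cycle 0 → 0: weight = 9, length = 1, mean = 9/1 ≈ 9.000
  cycle 1 → 1: weight = 6, length = 1, mean = 6/1 ≈ 6.000
  cycle 0 → 1 → 0: weight = 7, length = 2, mean = 7/2 ≈ 3.500
  cycle 1 → 0 → 1: weight = 7, length = 2, mean = 7/2 ≈ 3.500
Minimum mean = 3.500, attained e.g. along the cycle 0 → 1 → 0 with weight 7 and length 2. So λ(A) = 7/2 = 7/2.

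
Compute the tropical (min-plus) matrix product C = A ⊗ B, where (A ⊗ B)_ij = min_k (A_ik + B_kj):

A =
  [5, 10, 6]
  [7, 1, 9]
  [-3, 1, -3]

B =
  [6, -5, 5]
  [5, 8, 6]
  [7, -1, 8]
A ⊗ B =
  [11, 0, 10]
  [6, 2, 7]
  [3, -8, 2]

Apply the min-plus product entry-by-entry:
  C[0][0] = min over k of (A[0][0] + B[0][0] = 5 + 6 = 11, A[0][1] + B[1][0] = 10 + 5 = 15, A[0][2] + B[2][0] = 6 + 7 = 13) = 11 (attained at k = 0)
  C[0][1] = min over k of (A[0][0] + B[0][1] = 5 + -5 = 0, A[0][1] + B[1][1] = 10 + 8 = 18, A[0][2] + B[2][1] = 6 + -1 = 5) = 0 (attained at k = 0)
  C[0][2] = min over k of (A[0][0] + B[0][2] = 5 + 5 = 10, A[0][1] + B[1][2] = 10 + 6 = 16, A[0][2] + B[2][2] = 6 + 8 = 14) = 10 (attained at k = 0)
  C[1][0] = min over k of (A[1][0] + B[0][0] = 7 + 6 = 13, A[1][1] + B[1][0] = 1 + 5 = 6, A[1][2] + B[2][0] = 9 + 7 = 16) = 6 (attained at k = 1)
  C[1][1] = min over k of (A[1][0] + B[0][1] = 7 + -5 = 2, A[1][1] + B[1][1] = 1 + 8 = 9, A[1][2] + B[2][1] = 9 + -1 = 8) = 2 (attained at k = 0)
  C[1][2] = min over k of (A[1][0] + B[0][2] = 7 + 5 = 12, A[1][1] + B[1][2] = 1 + 6 = 7, A[1][2] + B[2][2] = 9 + 8 = 17) = 7 (attained at k = 1)
  C[2][0] = min over k of (A[2][0] + B[0][0] = -3 + 6 = 3, A[2][1] + B[1][0] = 1 + 5 = 6, A[2][2] + B[2][0] = -3 + 7 = 4) = 3 (attained at k = 0)
  C[2][1] = min over k of (A[2][0] + B[0][1] = -3 + -5 = -8, A[2][1] + B[1][1] = 1 + 8 = 9, A[2][2] + B[2][1] = -3 + -1 = -4) = -8 (attained at k = 0)
  C[2][2] = min over k of (A[2][0] + B[0][2] = -3 + 5 = 2, A[2][1] + B[1][2] = 1 + 6 = 7, A[2][2] + B[2][2] = -3 + 8 = 5) = 2 (attained at k = 0)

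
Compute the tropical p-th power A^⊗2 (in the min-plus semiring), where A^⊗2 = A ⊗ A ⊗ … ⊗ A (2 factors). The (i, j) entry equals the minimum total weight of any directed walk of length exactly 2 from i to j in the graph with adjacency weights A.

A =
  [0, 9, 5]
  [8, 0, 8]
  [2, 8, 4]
A^⊗2 =
  [0, 9, 5]
  [8, 0, 8]
  [2, 8, 7]

Each entry (A^⊗2)_ij equals the minimum over all length-2 walks i = v_0 → v_1 → … → v_2 = j of Σ_t A[v_t][v_{t+1}]. For example, for (i, j) = (0, 2) we minimise over 3 possible intermediate vertex sequences; the minimum is 5, attained along the walk 0 → 0 → 2.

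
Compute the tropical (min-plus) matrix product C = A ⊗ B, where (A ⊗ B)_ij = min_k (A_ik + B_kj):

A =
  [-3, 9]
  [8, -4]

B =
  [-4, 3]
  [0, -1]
A ⊗ B =
  [-7, 0]
  [-4, -5]

Apply the min-plus product entry-by-entry:
  C[0][0] = min over k of (A[0][0] + B[0][0] = -3 + -4 = -7, A[0][1] + B[1][0] = 9 + 0 = 9) = -7 (attained at k = 0)
  C[0][1] = min over k of (A[0][0] + B[0][1] = -3 + 3 = 0, A[0][1] + B[1][1] = 9 + -1 = 8) = 0 (attained at k = 0)
  C[1][0] = min over k of (A[1][0] + B[0][0] = 8 + -4 = 4, A[1][1] + B[1][0] = -4 + 0 = -4) = -4 (attained at k = 1)
  C[1][1] = min over k of (A[1][0] + B[0][1] = 8 + 3 = 11, A[1][1] + B[1][1] = -4 + -1 = -5) = -5 (attained at k = 1)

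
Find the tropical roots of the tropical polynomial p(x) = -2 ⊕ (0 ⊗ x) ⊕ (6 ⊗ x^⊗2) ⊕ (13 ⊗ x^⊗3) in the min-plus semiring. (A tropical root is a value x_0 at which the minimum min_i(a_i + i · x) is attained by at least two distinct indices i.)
Roots: {-7, -6, -2}

Each tropical root is a break point of the lower envelope of the lines y = a_i + i · x (there are 4 lines, with slopes 0, 1, ..., 3). Only the lines that attain the minimum somewhere contribute to roots; other lines are dominated. Here the surviving (envelope) indices are i = 3, i = 2, i = 1, i = 0.
Intersections between consecutive envelope lines give the roots: for adjacent envelope indices i < j the intersection is x = (a_i − a_j) / (j − i). Reading off the sorted break points: {-7, -6, -2}.
Verification: at each break x_0, at least two indices attain the minimum of min_i(a_i + i · x_0).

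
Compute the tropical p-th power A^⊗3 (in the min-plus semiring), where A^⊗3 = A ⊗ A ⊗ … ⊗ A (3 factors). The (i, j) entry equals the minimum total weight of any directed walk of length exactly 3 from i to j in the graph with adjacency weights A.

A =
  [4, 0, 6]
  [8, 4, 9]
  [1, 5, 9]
A^⊗3 =
  [10, 7, 13]
  [14, 10, 16]
  [8, 5, 10]

Each entry (A^⊗3)_ij equals the minimum over all length-3 walks i = v_0 → v_1 → … → v_3 = j of Σ_t A[v_t][v_{t+1}]. For example, for (i, j) = (0, 2) we minimise over 9 possible intermediate vertex sequences; the minimum is 13, attained along the walk 0 → 0 → 1 → 2.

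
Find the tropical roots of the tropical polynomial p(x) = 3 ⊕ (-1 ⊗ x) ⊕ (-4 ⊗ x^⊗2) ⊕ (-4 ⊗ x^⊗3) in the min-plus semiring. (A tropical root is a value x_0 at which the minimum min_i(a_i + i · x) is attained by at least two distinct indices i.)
Roots: {0, 3, 4}

Each tropical root is a break point of the lower envelope of the lines y = a_i + i · x (there are 4 lines, with slopes 0, 1, ..., 3). Only the lines that attain the minimum somewhere contribute to roots; other lines are dominated. Here the surviving (envelope) indices are i = 3, i = 2, i = 1, i = 0.
Intersections between consecutive envelope lines give the roots: for adjacent envelope indices i < j the intersection is x = (a_i − a_j) / (j − i). Reading off the sorted break points: {0, 3, 4}.
Verification: at each break x_0, at least two indices attain the minimum of min_i(a_i + i · x_0).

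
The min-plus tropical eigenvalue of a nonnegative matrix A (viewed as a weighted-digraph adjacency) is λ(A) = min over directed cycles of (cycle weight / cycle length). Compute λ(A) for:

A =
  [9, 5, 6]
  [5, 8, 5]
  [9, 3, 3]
λ(A) = 3

Enumerate directed cycles and compute their means (weight / length). Sample:
  cycle 0 → 0: weight = 9, length = 1, mean = 9/1 ≈ 9.000
  cycle 1 → 1: weight = 8, length = 1, mean = 8/1 ≈ 8.000
  cycle 2 → 2: weight = 3, length = 1, mean = 3/1 ≈ 3.000
  cycle 0 → 1 → 0: weight = 10, length = 2, mean = 10/2 ≈ 5.000
  cycle 0 → 2 → 0: weight = 15, length = 2, mean = 15/2 ≈ 7.500
  cycle 1 → 0 → 1: weight = 10, length = 2, mean = 10/2 ≈ 5.000
Minimum mean = 3.000, attained e.g. along the cycle 2 → 2 with weight 3 and length 1. So λ(A) = 3/1 = 3.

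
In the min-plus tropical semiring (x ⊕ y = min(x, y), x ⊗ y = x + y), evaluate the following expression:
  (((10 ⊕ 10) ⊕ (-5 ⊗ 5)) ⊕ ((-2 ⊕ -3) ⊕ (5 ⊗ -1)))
(((10 ⊕ 10) ⊕ (-5 ⊗ 5)) ⊕ ((-2 ⊕ -3) ⊕ (5 ⊗ -1))) = -3

Expand innermost to outermost. Recall ⊕ takes the minimum of its arguments and ⊗ takes their sum. Working out the expression (((10 ⊕ 10) ⊕ (-5 ⊗ 5)) ⊕ ((-2 ⊕ -3) ⊕ (5 ⊗ -1))) gives -3.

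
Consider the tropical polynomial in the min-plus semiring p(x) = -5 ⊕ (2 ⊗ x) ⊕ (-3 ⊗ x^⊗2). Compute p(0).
p(0) = -5

A tropical monomial a ⊗ x^⊗i evaluates to a + i · x. Evaluating each term at x = 0:
  Term 0 contributes -5 + 0 · 0 = -5
  Term 1 contributes 2 + 1 · 0 = 2
  Term 2 contributes -3 + 2 · 0 = -3
p(0) = ⊕ of these = min[-5, 2, -3] = -5.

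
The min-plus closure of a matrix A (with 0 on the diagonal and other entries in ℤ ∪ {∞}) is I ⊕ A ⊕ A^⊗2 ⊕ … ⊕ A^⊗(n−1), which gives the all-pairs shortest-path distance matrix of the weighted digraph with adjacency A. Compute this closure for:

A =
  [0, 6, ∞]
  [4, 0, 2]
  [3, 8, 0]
Closure =
  [0, 6, 8]
  [4, 0, 2]
  [3, 8, 0]

This is the Floyd-Warshall all-pairs shortest-path computation. For each intermediate vertex k = 0, 1, …, 2, update dist[i][j] ← min(dist[i][j], dist[i][k] + dist[k][j]). The final matrix gives, for each (i, j), the minimum total weight of any directed path from i to j (possibly empty when i = j).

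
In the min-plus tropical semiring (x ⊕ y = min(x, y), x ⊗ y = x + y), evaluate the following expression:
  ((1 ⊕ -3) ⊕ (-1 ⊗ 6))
((1 ⊕ -3) ⊕ (-1 ⊗ 6)) = -3

Expand innermost to outermost. Recall ⊕ takes the minimum of its arguments and ⊗ takes their sum. Working out the expression ((1 ⊕ -3) ⊕ (-1 ⊗ 6)) gives -3.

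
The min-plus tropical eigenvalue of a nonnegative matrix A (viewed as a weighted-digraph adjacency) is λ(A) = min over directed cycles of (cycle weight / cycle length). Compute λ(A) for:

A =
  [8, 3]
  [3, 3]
λ(A) = 3

Enumerate directed cycles and compute their means (weight / length). Sample:
  cycle 0 → 0: weight = 8, length = 1, mean = 8/1 ≈ 8.000
  cycle 1 → 1: weight = 3, length = 1, mean = 3/1 ≈ 3.000
  cycle 0 → 1 → 0: weight = 6, length = 2, mean = 6/2 ≈ 3.000
  cycle 1 → 0 → 1: weight = 6, length = 2, mean = 6/2 ≈ 3.000
Minimum mean = 3.000, attained e.g. along the cycle 1 → 1 with weight 3 and length 1. So λ(A) = 3/1 = 3.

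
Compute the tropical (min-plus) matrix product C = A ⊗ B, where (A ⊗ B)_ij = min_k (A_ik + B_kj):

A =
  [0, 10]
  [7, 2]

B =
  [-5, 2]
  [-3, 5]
A ⊗ B =
  [-5, 2]
  [-1, 7]

Apply the min-plus product entry-by-entry:
  C[0][0] = min over k of (A[0][0] + B[0][0] = 0 + -5 = -5, A[0][1] + B[1][0] = 10 + -3 = 7) = -5 (attained at k = 0)
  C[0][1] = min over k of (A[0][0] + B[0][1] = 0 + 2 = 2, A[0][1] + B[1][1] = 10 + 5 = 15) = 2 (attained at k = 0)
  C[1][0] = min over k of (A[1][0] + B[0][0] = 7 + -5 = 2, A[1][1] + B[1][0] = 2 + -3 = -1) = -1 (attained at k = 1)
  C[1][1] = min over k of (A[1][0] + B[0][1] = 7 + 2 = 9, A[1][1] + B[1][1] = 2 + 5 = 7) = 7 (attained at k = 1)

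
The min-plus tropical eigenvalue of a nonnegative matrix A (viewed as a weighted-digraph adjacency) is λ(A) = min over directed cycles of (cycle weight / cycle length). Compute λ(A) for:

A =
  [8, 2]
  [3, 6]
λ(A) = 5/2

Enumerate directed cycles and compute their means (weight / length). Sample:
  cycle 0 → 0: weight = 8, length = 1, mean = 8/1 ≈ 8.000
  cycle 1 → 1: weight = 6, length = 1, mean = 6/1 ≈ 6.000
  cycle 0 → 1 → 0: weight = 5, length = 2, mean = 5/2 ≈ 2.500
  cycle 1 → 0 → 1: weight = 5, length = 2, mean = 5/2 ≈ 2.500
Minimum mean = 2.500, attained e.g. along the cycle 0 → 1 → 0 with weight 5 and length 2. So λ(A) = 5/2 = 5/2.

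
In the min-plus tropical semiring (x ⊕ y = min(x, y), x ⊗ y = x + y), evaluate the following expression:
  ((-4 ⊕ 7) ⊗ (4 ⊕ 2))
((-4 ⊕ 7) ⊗ (4 ⊕ 2)) = -2

Expand innermost to outermost. Recall ⊕ takes the minimum of its arguments and ⊗ takes their sum. Working out the expression ((-4 ⊕ 7) ⊗ (4 ⊕ 2)) gives -2.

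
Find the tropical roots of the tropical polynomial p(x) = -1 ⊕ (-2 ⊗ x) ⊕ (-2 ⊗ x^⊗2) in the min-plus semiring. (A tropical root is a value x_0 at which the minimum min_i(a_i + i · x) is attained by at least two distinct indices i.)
Roots: {0, 1}

Each tropical root is a break point of the lower envelope of the lines y = a_i + i · x (there are 3 lines, with slopes 0, 1, ..., 2). Only the lines that attain the minimum somewhere contribute to roots; other lines are dominated. Here the surviving (envelope) indices are i = 2, i = 1, i = 0.
Intersections between consecutive envelope lines give the roots: for adjacent envelope indices i < j the intersection is x = (a_i − a_j) / (j − i). Reading off the sorted break points: {0, 1}.
Verification: at each break x_0, at least two indices attain the minimum of min_i(a_i + i · x_0).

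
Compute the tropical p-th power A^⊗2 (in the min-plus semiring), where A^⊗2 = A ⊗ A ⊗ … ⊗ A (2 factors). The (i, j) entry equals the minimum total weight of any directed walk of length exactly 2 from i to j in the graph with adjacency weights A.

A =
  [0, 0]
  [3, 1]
A^⊗2 =
  [0, 0]
  [3, 2]

Each entry (A^⊗2)_ij equals the minimum over all length-2 walks i = v_0 → v_1 → … → v_2 = j of Σ_t A[v_t][v_{t+1}]. For example, for (i, j) = (0, 1) we minimise over 2 possible intermediate vertex sequences; the minimum is 0, attained along the walk 0 → 0 → 1.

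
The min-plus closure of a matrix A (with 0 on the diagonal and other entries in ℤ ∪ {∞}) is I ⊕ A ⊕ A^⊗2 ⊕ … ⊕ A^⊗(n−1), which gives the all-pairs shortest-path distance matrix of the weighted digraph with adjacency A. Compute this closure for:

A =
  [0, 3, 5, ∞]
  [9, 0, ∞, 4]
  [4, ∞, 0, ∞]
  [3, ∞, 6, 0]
Closure =
  [0, 3, 5, 7]
  [7, 0, 10, 4]
  [4, 7, 0, 11]
  [3, 6, 6, 0]

This is the Floyd-Warshall all-pairs shortest-path computation. For each intermediate vertex k = 0, 1, …, 3, update dist[i][j] ← min(dist[i][j], dist[i][k] + dist[k][j]). The final matrix gives, for each (i, j), the minimum total weight of any directed path from i to j (possibly empty when i = j).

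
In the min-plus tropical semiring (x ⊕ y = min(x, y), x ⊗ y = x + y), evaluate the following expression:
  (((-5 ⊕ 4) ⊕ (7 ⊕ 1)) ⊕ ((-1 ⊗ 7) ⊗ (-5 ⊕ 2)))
(((-5 ⊕ 4) ⊕ (7 ⊕ 1)) ⊕ ((-1 ⊗ 7) ⊗ (-5 ⊕ 2))) = -5

Expand innermost to outermost. Recall ⊕ takes the minimum of its arguments and ⊗ takes their sum. Working out the expression (((-5 ⊕ 4) ⊕ (7 ⊕ 1)) ⊕ ((-1 ⊗ 7) ⊗ (-5 ⊕ 2))) gives -5.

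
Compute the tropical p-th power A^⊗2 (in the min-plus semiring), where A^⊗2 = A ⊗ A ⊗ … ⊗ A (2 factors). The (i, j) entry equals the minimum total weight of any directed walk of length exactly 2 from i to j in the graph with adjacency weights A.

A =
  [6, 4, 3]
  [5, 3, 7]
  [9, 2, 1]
A^⊗2 =
  [9, 5, 4]
  [8, 6, 8]
  [7, 3, 2]

Each entry (A^⊗2)_ij equals the minimum over all length-2 walks i = v_0 → v_1 → … → v_2 = j of Σ_t A[v_t][v_{t+1}]. For example, for (i, j) = (0, 2) we minimise over 3 possible intermediate vertex sequences; the minimum is 4, attained along the walk 0 → 2 → 2.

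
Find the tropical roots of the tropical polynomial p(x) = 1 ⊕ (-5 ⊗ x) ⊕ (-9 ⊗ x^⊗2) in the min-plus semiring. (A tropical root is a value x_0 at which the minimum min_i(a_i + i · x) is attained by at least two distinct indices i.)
Roots: {4, 6}

Each tropical root is a break point of the lower envelope of the lines y = a_i + i · x (there are 3 lines, with slopes 0, 1, ..., 2). Only the lines that attain the minimum somewhere contribute to roots; other lines are dominated. Here the surviving (envelope) indices are i = 2, i = 1, i = 0.
Intersections between consecutive envelope lines give the roots: for adjacent envelope indices i < j the intersection is x = (a_i − a_j) / (j − i). Reading off the sorted break points: {4, 6}.
Verification: at each break x_0, at least two indices attain the minimum of min_i(a_i + i · x_0).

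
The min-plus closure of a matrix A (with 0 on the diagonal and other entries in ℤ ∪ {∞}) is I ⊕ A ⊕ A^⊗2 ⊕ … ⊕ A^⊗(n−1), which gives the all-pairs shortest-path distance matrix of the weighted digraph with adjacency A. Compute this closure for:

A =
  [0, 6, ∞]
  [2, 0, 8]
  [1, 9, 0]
Closure =
  [0, 6, 14]
  [2, 0, 8]
  [1, 7, 0]

This is the Floyd-Warshall all-pairs shortest-path computation. For each intermediate vertex k = 0, 1, …, 2, update dist[i][j] ← min(dist[i][j], dist[i][k] + dist[k][j]). The final matrix gives, for each (i, j), the minimum total weight of any directed path from i to j (possibly empty when i = j).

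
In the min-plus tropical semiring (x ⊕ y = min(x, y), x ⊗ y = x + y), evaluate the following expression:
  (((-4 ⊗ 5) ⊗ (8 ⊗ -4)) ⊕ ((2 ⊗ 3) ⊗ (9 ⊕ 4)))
(((-4 ⊗ 5) ⊗ (8 ⊗ -4)) ⊕ ((2 ⊗ 3) ⊗ (9 ⊕ 4))) = 5

Expand innermost to outermost. Recall ⊕ takes the minimum of its arguments and ⊗ takes their sum. Working out the expression (((-4 ⊗ 5) ⊗ (8 ⊗ -4)) ⊕ ((2 ⊗ 3) ⊗ (9 ⊕ 4))) gives 5.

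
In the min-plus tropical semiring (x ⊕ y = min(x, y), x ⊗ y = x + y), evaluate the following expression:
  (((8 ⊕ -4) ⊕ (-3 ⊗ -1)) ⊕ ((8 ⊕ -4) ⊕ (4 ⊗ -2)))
(((8 ⊕ -4) ⊕ (-3 ⊗ -1)) ⊕ ((8 ⊕ -4) ⊕ (4 ⊗ -2))) = -4

Expand innermost to outermost. Recall ⊕ takes the minimum of its arguments and ⊗ takes their sum. Working out the expression (((8 ⊕ -4) ⊕ (-3 ⊗ -1)) ⊕ ((8 ⊕ -4) ⊕ (4 ⊗ -2))) gives -4.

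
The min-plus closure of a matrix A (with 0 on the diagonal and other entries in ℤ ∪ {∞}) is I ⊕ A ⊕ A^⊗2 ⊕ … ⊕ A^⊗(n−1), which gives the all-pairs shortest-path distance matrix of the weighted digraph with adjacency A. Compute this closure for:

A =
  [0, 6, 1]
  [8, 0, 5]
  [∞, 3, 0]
Closure =
  [0, 4, 1]
  [8, 0, 5]
  [11, 3, 0]

This is the Floyd-Warshall all-pairs shortest-path computation. For each intermediate vertex k = 0, 1, …, 2, update dist[i][j] ← min(dist[i][j], dist[i][k] + dist[k][j]). The final matrix gives, for each (i, j), the minimum total weight of any directed path from i to j (possibly empty when i = j).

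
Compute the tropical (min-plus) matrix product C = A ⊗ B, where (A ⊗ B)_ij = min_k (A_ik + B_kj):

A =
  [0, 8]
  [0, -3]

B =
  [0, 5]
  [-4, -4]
A ⊗ B =
  [0, 4]
  [-7, -7]

Apply the min-plus product entry-by-entry:
  C[0][0] = min over k of (A[0][0] + B[0][0] = 0 + 0 = 0, A[0][1] + B[1][0] = 8 + -4 = 4) = 0 (attained at k = 0)
  C[0][1] = min over k of (A[0][0] + B[0][1] = 0 + 5 = 5, A[0][1] + B[1][1] = 8 + -4 = 4) = 4 (attained at k = 1)
  C[1][0] = min over k of (A[1][0] + B[0][0] = 0 + 0 = 0, A[1][1] + B[1][0] = -3 + -4 = -7) = -7 (attained at k = 1)
  C[1][1] = min over k of (A[1][0] + B[0][1] = 0 + 5 = 5, A[1][1] + B[1][1] = -3 + -4 = -7) = -7 (attained at k = 1)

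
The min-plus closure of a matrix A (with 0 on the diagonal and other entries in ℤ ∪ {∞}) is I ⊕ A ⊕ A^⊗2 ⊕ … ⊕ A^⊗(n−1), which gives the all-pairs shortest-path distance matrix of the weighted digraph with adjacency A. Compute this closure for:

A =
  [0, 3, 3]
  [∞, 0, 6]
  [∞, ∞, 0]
Closure =
  [0, 3, 3]
  [∞, 0, 6]
  [∞, ∞, 0]

This is the Floyd-Warshall all-pairs shortest-path computation. For each intermediate vertex k = 0, 1, …, 2, update dist[i][j] ← min(dist[i][j], dist[i][k] + dist[k][j]). The final matrix gives, for each (i, j), the minimum total weight of any directed path from i to j (possibly empty when i = j).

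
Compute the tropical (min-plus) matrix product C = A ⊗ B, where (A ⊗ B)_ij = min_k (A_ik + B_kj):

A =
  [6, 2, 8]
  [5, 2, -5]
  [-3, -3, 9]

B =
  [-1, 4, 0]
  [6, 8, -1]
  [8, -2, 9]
A ⊗ B =
  [5, 6, 1]
  [3, -7, 1]
  [-4, 1, -4]

Apply the min-plus product entry-by-entry:
  C[0][0] = min over k of (A[0][0] + B[0][0] = 6 + -1 = 5, A[0][1] + B[1][0] = 2 + 6 = 8, A[0][2] + B[2][0] = 8 + 8 = 16) = 5 (attained at k = 0)
  C[0][1] = min over k of (A[0][0] + B[0][1] = 6 + 4 = 10, A[0][1] + B[1][1] = 2 + 8 = 10, A[0][2] + B[2][1] = 8 + -2 = 6) = 6 (attained at k = 2)
  C[0][2] = min over k of (A[0][0] + B[0][2] = 6 + 0 = 6, A[0][1] + B[1][2] = 2 + -1 = 1, A[0][2] + B[2][2] = 8 + 9 = 17) = 1 (attained at k = 1)
  C[1][0] = min over k of (A[1][0] + B[0][0] = 5 + -1 = 4, A[1][1] + B[1][0] = 2 + 6 = 8, A[1][2] + B[2][0] = -5 + 8 = 3) = 3 (attained at k = 2)
  C[1][1] = min over k of (A[1][0] + B[0][1] = 5 + 4 = 9, A[1][1] + B[1][1] = 2 + 8 = 10, A[1][2] + B[2][1] = -5 + -2 = -7) = -7 (attained at k = 2)
  C[1][2] = min over k of (A[1][0] + B[0][2] = 5 + 0 = 5, A[1][1] + B[1][2] = 2 + -1 = 1, A[1][2] + B[2][2] = -5 + 9 = 4) = 1 (attained at k = 1)
  C[2][0] = min over k of (A[2][0] + B[0][0] = -3 + -1 = -4, A[2][1] + B[1][0] = -3 + 6 = 3, A[2][2] + B[2][0] = 9 + 8 = 17) = -4 (attained at k = 0)
  C[2][1] = min over k of (A[2][0] + B[0][1] = -3 + 4 = 1, A[2][1] + B[1][1] = -3 + 8 = 5, A[2][2] + B[2][1] = 9 + -2 = 7) = 1 (attained at k = 0)
  C[2][2] = min over k of (A[2][0] + B[0][2] = -3 + 0 = -3, A[2][1] + B[1][2] = -3 + -1 = -4, A[2][2] + B[2][2] = 9 + 9 = 18) = -4 (attained at k = 1)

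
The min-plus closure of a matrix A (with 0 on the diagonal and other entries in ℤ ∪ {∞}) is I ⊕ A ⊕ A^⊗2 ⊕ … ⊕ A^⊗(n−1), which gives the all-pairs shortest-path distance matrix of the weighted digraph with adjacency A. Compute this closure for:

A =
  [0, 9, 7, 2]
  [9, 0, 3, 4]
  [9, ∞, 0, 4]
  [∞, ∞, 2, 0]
Closure =
  [0, 9, 4, 2]
  [9, 0, 3, 4]
  [9, 18, 0, 4]
  [11, 20, 2, 0]

This is the Floyd-Warshall all-pairs shortest-path computation. For each intermediate vertex k = 0, 1, …, 3, update dist[i][j] ← min(dist[i][j], dist[i][k] + dist[k][j]). The final matrix gives, for each (i, j), the minimum total weight of any directed path from i to j (possibly empty when i = j).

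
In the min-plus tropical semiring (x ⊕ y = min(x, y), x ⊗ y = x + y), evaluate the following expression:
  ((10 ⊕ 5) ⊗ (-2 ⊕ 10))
((10 ⊕ 5) ⊗ (-2 ⊕ 10)) = 3

Expand innermost to outermost. Recall ⊕ takes the minimum of its arguments and ⊗ takes their sum. Working out the expression ((10 ⊕ 5) ⊗ (-2 ⊕ 10)) gives 3.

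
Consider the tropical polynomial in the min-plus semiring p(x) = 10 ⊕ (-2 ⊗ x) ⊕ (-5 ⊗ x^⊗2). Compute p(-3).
p(-3) = -11

A tropical monomial a ⊗ x^⊗i evaluates to a + i · x. Evaluating each term at x = -3:
  Term 0 contributes 10 + 0 · -3 = 10
  Term 1 contributes -2 + 1 · -3 = -5
  Term 2 contributes -5 + 2 · -3 = -11
p(-3) = ⊕ of these = min[10, -5, -11] = -11.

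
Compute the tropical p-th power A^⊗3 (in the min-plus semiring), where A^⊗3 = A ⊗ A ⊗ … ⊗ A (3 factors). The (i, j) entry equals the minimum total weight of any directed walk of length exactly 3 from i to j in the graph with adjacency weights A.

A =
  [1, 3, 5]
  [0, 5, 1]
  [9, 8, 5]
A^⊗3 =
  [3, 5, 5]
  [2, 4, 4]
  [9, 11, 13]

Each entry (A^⊗3)_ij equals the minimum over all length-3 walks i = v_0 → v_1 → … → v_3 = j of Σ_t A[v_t][v_{t+1}]. For example, for (i, j) = (0, 2) we minimise over 9 possible intermediate vertex sequences; the minimum is 5, attained along the walk 0 → 0 → 1 → 2.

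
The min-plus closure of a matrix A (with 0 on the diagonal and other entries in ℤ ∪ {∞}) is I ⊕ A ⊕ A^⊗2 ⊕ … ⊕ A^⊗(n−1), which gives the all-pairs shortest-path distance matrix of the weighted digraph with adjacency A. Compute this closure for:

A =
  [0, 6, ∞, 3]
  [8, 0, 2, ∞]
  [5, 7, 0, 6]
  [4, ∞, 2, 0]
Closure =
  [0, 6, 5, 3]
  [7, 0, 2, 8]
  [5, 7, 0, 6]
  [4, 9, 2, 0]

This is the Floyd-Warshall all-pairs shortest-path computation. For each intermediate vertex k = 0, 1, …, 3, update dist[i][j] ← min(dist[i][j], dist[i][k] + dist[k][j]). The final matrix gives, for each (i, j), the minimum total weight of any directed path from i to j (possibly empty when i = j).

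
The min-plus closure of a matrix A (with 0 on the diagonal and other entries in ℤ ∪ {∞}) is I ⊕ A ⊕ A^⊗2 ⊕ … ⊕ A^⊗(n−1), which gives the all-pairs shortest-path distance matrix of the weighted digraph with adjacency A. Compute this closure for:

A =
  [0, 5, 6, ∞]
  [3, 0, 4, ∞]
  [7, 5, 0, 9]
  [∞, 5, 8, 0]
Closure =
  [0, 5, 6, 15]
  [3, 0, 4, 13]
  [7, 5, 0, 9]
  [8, 5, 8, 0]

This is the Floyd-Warshall all-pairs shortest-path computation. For each intermediate vertex k = 0, 1, …, 3, update dist[i][j] ← min(dist[i][j], dist[i][k] + dist[k][j]). The final matrix gives, for each (i, j), the minimum total weight of any directed path from i to j (possibly empty when i = j).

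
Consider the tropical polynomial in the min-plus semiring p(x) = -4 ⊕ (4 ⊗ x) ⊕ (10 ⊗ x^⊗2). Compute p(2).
p(2) = -4

A tropical monomial a ⊗ x^⊗i evaluates to a + i · x. Evaluating each term at x = 2:
  Term 0 contributes -4 + 0 · 2 = -4
  Term 1 contributes 4 + 1 · 2 = 6
  Term 2 contributes 10 + 2 · 2 = 14
p(2) = ⊕ of these = min[-4, 6, 14] = -4.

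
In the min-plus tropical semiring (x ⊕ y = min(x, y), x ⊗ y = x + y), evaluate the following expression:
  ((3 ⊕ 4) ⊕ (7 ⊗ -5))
((3 ⊕ 4) ⊕ (7 ⊗ -5)) = 2

Expand innermost to outermost. Recall ⊕ takes the minimum of its arguments and ⊗ takes their sum. Working out the expression ((3 ⊕ 4) ⊕ (7 ⊗ -5)) gives 2.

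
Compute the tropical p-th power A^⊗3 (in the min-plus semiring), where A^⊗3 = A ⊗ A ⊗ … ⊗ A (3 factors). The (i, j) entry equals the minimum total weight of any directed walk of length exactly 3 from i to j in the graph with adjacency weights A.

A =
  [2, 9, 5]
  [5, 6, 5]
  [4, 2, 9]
A^⊗3 =
  [6, 9, 9]
  [9, 12, 12]
  [8, 9, 11]

Each entry (A^⊗3)_ij equals the minimum over all length-3 walks i = v_0 → v_1 → … → v_3 = j of Σ_t A[v_t][v_{t+1}]. For example, for (i, j) = (0, 2) we minimise over 9 possible intermediate vertex sequences; the minimum is 9, attained along the walk 0 → 0 → 0 → 2.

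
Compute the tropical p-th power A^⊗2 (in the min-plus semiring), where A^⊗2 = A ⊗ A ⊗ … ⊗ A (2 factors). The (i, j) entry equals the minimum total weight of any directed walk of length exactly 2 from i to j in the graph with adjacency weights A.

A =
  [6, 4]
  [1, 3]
A^⊗2 =
  [5, 7]
  [4, 5]

Each entry (A^⊗2)_ij equals the minimum over all length-2 walks i = v_0 → v_1 → … → v_2 = j of Σ_t A[v_t][v_{t+1}]. For example, for (i, j) = (0, 1) we minimise over 2 possible intermediate vertex sequences; the minimum is 7, attained along the walk 0 → 1 → 1.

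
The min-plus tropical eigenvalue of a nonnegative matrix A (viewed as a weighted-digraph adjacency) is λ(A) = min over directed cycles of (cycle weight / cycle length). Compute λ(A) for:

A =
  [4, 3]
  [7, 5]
λ(A) = 4

Enumerate directed cycles and compute their means (weight / length). Sample:
  cycle 0 → 0: weight = 4, length = 1, mean = 4/1 ≈ 4.000
  cycle 1 → 1: weight = 5, length = 1, mean = 5/1 ≈ 5.000
  cycle 0 → 1 → 0: weight = 10, length = 2, mean = 10/2 ≈ 5.000
  cycle 1 → 0 → 1: weight = 10, length = 2, mean = 10/2 ≈ 5.000
Minimum mean = 4.000, attained e.g. along the cycle 0 → 0 with weight 4 and length 1. So λ(A) = 4/1 = 4.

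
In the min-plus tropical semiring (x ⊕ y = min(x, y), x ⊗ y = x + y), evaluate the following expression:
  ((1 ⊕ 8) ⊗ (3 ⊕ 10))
((1 ⊕ 8) ⊗ (3 ⊕ 10)) = 4

Expand innermost to outermost. Recall ⊕ takes the minimum of its arguments and ⊗ takes their sum. Working out the expression ((1 ⊕ 8) ⊗ (3 ⊕ 10)) gives 4.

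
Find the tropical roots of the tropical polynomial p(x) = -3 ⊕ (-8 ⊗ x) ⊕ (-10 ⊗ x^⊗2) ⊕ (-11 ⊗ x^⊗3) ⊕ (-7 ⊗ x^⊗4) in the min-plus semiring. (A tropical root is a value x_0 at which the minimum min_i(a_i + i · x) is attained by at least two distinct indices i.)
Roots: {-4, 1, 2, 5}

Each tropical root is a break point of the lower envelope of the lines y = a_i + i · x (there are 5 lines, with slopes 0, 1, ..., 4). Only the lines that attain the minimum somewhere contribute to roots; other lines are dominated. Here the surviving (envelope) indices are i = 4, i = 3, i = 2, i = 1, i = 0.
Intersections between consecutive envelope lines give the roots: for adjacent envelope indices i < j the intersection is x = (a_i − a_j) / (j − i). Reading off the sorted break points: {-4, 1, 2, 5}.
Verification: at each break x_0, at least two indices attain the minimum of min_i(a_i + i · x_0).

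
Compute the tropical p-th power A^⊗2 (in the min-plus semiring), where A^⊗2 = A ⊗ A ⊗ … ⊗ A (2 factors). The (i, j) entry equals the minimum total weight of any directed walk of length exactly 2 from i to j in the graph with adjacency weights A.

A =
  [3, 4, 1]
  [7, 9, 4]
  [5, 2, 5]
A^⊗2 =
  [6, 3, 4]
  [9, 6, 8]
  [8, 7, 6]

Each entry (A^⊗2)_ij equals the minimum over all length-2 walks i = v_0 → v_1 → … → v_2 = j of Σ_t A[v_t][v_{t+1}]. For example, for (i, j) = (0, 2) we minimise over 3 possible intermediate vertex sequences; the minimum is 4, attained along the walk 0 → 0 → 2.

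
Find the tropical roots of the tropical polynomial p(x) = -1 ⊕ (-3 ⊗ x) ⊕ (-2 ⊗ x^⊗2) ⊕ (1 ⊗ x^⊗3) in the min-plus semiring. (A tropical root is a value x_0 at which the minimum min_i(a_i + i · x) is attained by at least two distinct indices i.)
Roots: {-3, -1, 2}

Each tropical root is a break point of the lower envelope of the lines y = a_i + i · x (there are 4 lines, with slopes 0, 1, ..., 3). Only the lines that attain the minimum somewhere contribute to roots; other lines are dominated. Here the surviving (envelope) indices are i = 3, i = 2, i = 1, i = 0.
Intersections between consecutive envelope lines give the roots: for adjacent envelope indices i < j the intersection is x = (a_i − a_j) / (j − i). Reading off the sorted break points: {-3, -1, 2}.
Verification: at each break x_0, at least two indices attain the minimum of min_i(a_i + i · x_0).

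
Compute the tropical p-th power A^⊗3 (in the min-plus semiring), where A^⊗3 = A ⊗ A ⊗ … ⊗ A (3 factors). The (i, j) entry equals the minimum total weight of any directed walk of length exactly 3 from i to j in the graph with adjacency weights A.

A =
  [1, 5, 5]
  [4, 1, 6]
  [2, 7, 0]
A^⊗3 =
  [3, 7, 5]
  [6, 3, 6]
  [2, 7, 0]

Each entry (A^⊗3)_ij equals the minimum over all length-3 walks i = v_0 → v_1 → … → v_3 = j of Σ_t A[v_t][v_{t+1}]. For example, for (i, j) = (0, 2) we minimise over 9 possible intermediate vertex sequences; the minimum is 5, attained along the walk 0 → 2 → 2 → 2.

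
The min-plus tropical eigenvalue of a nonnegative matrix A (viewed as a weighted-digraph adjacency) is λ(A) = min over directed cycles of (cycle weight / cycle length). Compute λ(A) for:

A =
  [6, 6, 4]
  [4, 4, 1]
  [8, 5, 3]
λ(A) = 3

Enumerate directed cycles and compute their means (weight / length). Sample:
  cycle 0 → 0: weight = 6, length = 1, mean = 6/1 ≈ 6.000
  cycle 1 → 1: weight = 4, length = 1, mean = 4/1 ≈ 4.000
  cycle 2 → 2: weight = 3, length = 1, mean = 3/1 ≈ 3.000
  cycle 0 → 1 → 0: weight = 10, length = 2, mean = 10/2 ≈ 5.000
  cycle 0 → 2 → 0: weight = 12, length = 2, mean = 12/2 ≈ 6.000
  cycle 1 → 0 → 1: weight = 10, length = 2, mean = 10/2 ≈ 5.000
Minimum mean = 3.000, attained e.g. along the cycle 2 → 2 with weight 3 and length 1. So λ(A) = 3/1 = 3.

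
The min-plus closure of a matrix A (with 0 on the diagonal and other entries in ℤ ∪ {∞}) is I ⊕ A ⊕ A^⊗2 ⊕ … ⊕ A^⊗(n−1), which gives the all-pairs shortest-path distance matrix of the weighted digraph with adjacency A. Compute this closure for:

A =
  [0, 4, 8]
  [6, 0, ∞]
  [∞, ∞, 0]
Closure =
  [0, 4, 8]
  [6, 0, 14]
  [∞, ∞, 0]

This is the Floyd-Warshall all-pairs shortest-path computation. For each intermediate vertex k = 0, 1, …, 2, update dist[i][j] ← min(dist[i][j], dist[i][k] + dist[k][j]). The final matrix gives, for each (i, j), the minimum total weight of any directed path from i to j (possibly empty when i = j).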